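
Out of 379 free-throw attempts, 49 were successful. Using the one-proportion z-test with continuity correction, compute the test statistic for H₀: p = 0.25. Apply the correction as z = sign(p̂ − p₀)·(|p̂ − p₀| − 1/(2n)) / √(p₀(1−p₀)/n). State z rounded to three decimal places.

The sample proportion is 49/379 = 0.12929. p̂ − p₀ = -0.120712.
1/(2n) = 0.001319.
Corrected numerator: |-0.120712| − 0.001319 = 0.119393.
Under H₀, SE = √(p₀(1−p₀)/n) = √(0.25·0.75/379) = √0.000494723 = 0.022242.
z = (−)0.119393/0.022242 = -5.368.

z = -5.368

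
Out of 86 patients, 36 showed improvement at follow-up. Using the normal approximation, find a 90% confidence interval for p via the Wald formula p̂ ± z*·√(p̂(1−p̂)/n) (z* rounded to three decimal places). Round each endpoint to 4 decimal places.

p̂ = 36/86 = 0.41860.
SE = √(p̂(1−p̂)/n) = √(0.243375/86) = 0.053197.
The 90% critical value is z* = 1.645.
Margin = 1.645·0.053197 = 0.08751.
CI: 0.41860 ± 0.08751 = (0.3311, 0.5061).

(0.3311, 0.5061)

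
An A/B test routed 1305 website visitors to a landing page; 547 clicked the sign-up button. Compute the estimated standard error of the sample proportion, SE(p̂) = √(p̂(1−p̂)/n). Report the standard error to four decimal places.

Sample proportion p̂ = 547/1305 = 0.41916.
p̂(1−p̂) = 0.243465.
SE = √(0.243465/1305) = 0.0137.

SE = 0.0137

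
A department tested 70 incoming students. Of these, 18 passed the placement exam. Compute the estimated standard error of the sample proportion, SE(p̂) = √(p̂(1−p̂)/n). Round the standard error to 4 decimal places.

SE = 0.0522

The sample proportion is 18/70 = 0.25714.
p̂(1−p̂) = 0.25714·0.74286 = 0.191019.
Dividing by n and taking the root: √0.002728843 = 0.0522.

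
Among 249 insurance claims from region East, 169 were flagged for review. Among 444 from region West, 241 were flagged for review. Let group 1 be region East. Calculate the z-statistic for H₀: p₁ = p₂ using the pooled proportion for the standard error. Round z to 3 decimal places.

z = 3.493

p̂₁ = 169/249 = 0.67871, p̂₂ = 241/444 = 0.54279.
Pooling: p̂ = 410/693 = 0.59163.
Pooled SE = √[0.2416038·0.00626832] ≈ 0.038916.
z = (p̂₁ − p̂₂)/SE = (0.67871 − 0.54279)/0.038916 = 0.13592/0.038916 = 3.493.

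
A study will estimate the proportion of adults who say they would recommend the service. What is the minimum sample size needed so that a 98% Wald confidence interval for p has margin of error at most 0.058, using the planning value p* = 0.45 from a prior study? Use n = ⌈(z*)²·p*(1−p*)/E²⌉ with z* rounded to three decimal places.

n = 399

For 98% confidence, z* = 2.326.
p*(1−p*) = 0.2475.
(z*)²·p*(1−p*)/E² = 5.410276·0.2475/0.003364 = 398.051.
Rounding up, n = 399.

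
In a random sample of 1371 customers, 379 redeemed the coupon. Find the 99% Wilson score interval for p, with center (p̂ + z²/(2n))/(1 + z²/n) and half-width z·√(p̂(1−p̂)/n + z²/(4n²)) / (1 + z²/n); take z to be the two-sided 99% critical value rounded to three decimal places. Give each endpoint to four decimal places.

(0.2465, 0.3086)

Here p̂ = 379/1371 = 0.27644 and z = 2.576 (z² = 6.635776).
1 + z²/n = 1.004840.
Adjusted center: (0.27644 + z²/(2n))/1.004840 = 0.27752.
Radicand: p̂(1−p̂)/n + z²/(4n²) = 0.000145894 + 0.000000883 = 0.000146777.
Half-width = 2.576·√0.000146777/1.004840 = 0.03106.
So the interval runs from 0.2465 to 0.3086.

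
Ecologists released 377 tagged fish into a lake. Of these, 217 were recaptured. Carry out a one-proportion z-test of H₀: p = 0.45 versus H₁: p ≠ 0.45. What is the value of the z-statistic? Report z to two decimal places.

z = 4.90

The sample proportion is 217/377 = 0.57560.
SE₀ = √(0.45·0.55/377) = 0.025622.
z = (0.57560 − 0.45)/0.025622 = 0.12560/0.025622 = 4.90.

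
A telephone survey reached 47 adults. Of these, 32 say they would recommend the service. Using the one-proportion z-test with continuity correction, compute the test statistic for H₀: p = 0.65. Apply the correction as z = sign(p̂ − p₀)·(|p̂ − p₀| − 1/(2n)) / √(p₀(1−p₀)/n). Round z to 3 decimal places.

With x = 32 successes in n = 47, p̂ = 0.68085. p̂ − p₀ = 0.030851.
1/(2n) = 0.010638.
Corrected numerator: |0.030851| − 0.010638 = 0.020213.
Null standard error: √(0.65·0.35/47) = √0.004840426 = 0.069573.
z = +0.020213/0.069573 = 0.291.

z = 0.291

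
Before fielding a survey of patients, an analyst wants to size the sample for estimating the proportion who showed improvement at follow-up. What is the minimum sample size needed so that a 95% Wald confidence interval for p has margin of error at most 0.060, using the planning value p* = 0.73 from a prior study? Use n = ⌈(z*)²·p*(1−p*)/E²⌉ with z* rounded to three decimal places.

For 95% confidence, z* = 1.960.
p*(1−p*) = 0.73·0.27 = 0.1971.
Required n before rounding: 3.841600 × 0.1971 / 0.060² = 210.328.
⌈210.328⌉ = 211.

n = 211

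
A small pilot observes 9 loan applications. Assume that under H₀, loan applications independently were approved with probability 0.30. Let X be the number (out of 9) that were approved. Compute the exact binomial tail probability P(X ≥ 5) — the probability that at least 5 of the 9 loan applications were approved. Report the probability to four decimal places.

P = 0.0988

X ~ Binomial(n=9, p=0.30).
P(X ≥ 5) = Σ_{j=5}^{9} C(9,j)·0.30^j·0.70^{9−j}.
= 0.073514 + 0.021004 + 0.003858 + 0.000413 + 0.000020 = 0.0988.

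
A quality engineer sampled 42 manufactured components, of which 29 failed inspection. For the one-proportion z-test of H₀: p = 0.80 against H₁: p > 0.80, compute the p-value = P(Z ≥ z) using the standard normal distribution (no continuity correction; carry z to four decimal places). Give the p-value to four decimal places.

The sample proportion is 29/42 = 0.69048.
Under H₀, SE = √(p₀(1−p₀)/n) = √(0.80·0.20/42) = √0.003809524 = 0.061721.
Test statistic (full precision, shown to 4 dp): z = (29/42 − 0.80)/SE₀ ≈ -1.7745.
p-value = P(Z ≥ z) with z = -1.7745 → 0.9620.

p-value = 0.9620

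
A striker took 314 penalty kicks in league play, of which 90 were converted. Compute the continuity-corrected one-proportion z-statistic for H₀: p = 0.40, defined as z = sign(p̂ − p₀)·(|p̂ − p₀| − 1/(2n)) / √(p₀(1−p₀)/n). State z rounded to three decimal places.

Sample proportion p̂ = 90/314 = 0.28662. p̂ − p₀ = -0.113376.
Continuity correction 1/(2n) = 1/628 = 0.001592.
Corrected numerator: |-0.113376| − 0.001592 = 0.111784.
SE₀ = √(0.40·0.60/314) = 0.027647.
z = −0.111784/0.027647 = -4.043.

z = -4.043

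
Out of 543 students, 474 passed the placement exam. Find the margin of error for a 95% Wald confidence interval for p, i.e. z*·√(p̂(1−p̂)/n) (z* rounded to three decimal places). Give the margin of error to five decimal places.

p̂ = 474/543 = 0.87293.
SE = √(p̂(1−p̂)/n) = √(0.110925/543) = 0.014293.
For 95% confidence, z* = 1.960.
ME = 1.960·0.014293 = 0.02801.

ME = 0.02801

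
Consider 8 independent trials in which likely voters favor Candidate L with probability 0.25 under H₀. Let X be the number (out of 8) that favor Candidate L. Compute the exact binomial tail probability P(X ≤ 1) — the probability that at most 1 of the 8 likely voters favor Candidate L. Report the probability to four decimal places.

P = 0.3671

X is binomial with n = 8 and p = 0.25.
P(X ≤ 1) = C(8,0)·0.25^0·0.75^8 + C(8,1)·0.25^1·0.75^7.
= 0.100113 + 0.266968 = 0.3671.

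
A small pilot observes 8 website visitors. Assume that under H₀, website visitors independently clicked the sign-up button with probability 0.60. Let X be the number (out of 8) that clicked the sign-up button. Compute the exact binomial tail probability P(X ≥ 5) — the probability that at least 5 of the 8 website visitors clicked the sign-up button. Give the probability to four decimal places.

P = 0.5941

X ~ Binomial(n=8, p=0.60).
P(X ≥ 5) = C(8,5)·0.60^5·0.40^3 + C(8,6)·0.60^6·0.40^2 + C(8,7)·0.60^7·0.40^1 + C(8,8)·0.60^8·0.40^0.
= 0.278692 + 0.209019 + 0.089580 + 0.016796 = 0.5941.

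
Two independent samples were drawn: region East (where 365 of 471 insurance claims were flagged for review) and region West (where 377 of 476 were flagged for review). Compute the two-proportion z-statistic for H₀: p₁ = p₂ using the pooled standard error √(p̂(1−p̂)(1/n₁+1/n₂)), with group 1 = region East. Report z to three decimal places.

p̂₁ = 365/471 = 0.77495, p̂₂ = 377/476 = 0.79202.
Pooled p̂ = (365+377)/(471+476) = 742/947 = 0.78353.
SE = √[p̂(1−p̂)(1/n₁+1/n₂)] = √[0.78353·0.21647·(1/471+1/476)] ≈ 0.026766.
z = -0.01707/0.026766 = -0.638.

z = -0.638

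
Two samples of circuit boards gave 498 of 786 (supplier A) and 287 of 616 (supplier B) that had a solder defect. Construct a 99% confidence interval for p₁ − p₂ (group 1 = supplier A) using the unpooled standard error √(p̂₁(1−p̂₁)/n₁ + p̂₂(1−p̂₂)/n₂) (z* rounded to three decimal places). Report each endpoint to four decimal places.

p̂₁ = 0.63359, p̂₂ = 0.46591, so the observed difference is 0.16768.
Unpooled SE = √(p̂₁(1−p̂₁)/n₁ + p̂₂(1−p̂₂)/n₂) = √(0.000295362 + 0.000403957) = 0.026445.
For 99% confidence, z* = 2.576. Margin = 2.576·0.026445 = 0.06812.
So the interval runs from 0.0996 to 0.2358.

(0.0996, 0.2358)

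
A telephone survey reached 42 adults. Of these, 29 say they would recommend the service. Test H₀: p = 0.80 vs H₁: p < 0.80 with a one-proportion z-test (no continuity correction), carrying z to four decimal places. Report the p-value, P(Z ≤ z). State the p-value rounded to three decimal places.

With x = 29 successes in n = 42, p̂ = 0.69048.
Null standard error: √(0.80·0.20/42) = √0.003809524 = 0.061721.
z = (p̂ − p₀)/SE = (29/42 − 0.80)/0.061721 ≈ -1.7745.
From the standard normal, P(Z ≤ z) = 0.038.

p-value = 0.038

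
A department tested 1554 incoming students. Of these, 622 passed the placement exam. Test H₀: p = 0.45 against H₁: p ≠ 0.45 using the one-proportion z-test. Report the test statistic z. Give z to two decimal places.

The sample proportion is 622/1554 = 0.40026.
SE₀ = √(0.45·0.55/1554) = 0.012620.
z = (p̂ − p₀)/SE = (0.40026 − 0.45)/0.012620 = -3.94.

z = -3.94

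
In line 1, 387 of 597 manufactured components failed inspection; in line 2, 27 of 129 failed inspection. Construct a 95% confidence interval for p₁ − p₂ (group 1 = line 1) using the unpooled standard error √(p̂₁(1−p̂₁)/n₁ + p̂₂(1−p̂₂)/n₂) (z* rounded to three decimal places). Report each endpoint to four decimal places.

p̂₁ = 387/597 = 0.64824, p̂₂ = 27/129 = 0.20930; p̂₁ − p̂₂ = 0.43894.
SE = √(0.000381951 + 0.001282906) = √0.001664857 = 0.040803.
z* = 1.960 at the 95% level. Margin of error = 0.07997.
So the interval runs from 0.3590 to 0.5189.

(0.3590, 0.5189)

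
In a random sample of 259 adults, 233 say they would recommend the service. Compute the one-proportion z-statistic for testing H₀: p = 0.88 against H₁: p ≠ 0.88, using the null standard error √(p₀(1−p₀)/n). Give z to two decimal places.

z = 0.97

With x = 233 successes in n = 259, p̂ = 0.89961.
SE₀ = √(0.88·0.12/259) = 0.020192.
z = (p̂ − p₀)/SE = (0.89961 − 0.88)/0.020192 = 0.97.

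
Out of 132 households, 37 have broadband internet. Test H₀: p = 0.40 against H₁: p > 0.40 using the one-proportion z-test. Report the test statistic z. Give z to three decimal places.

p̂ = 37/132 = 0.28030.
SE₀ = √(0.40·0.60/132) = 0.042640.
Test statistic: z = -0.11970/0.042640 = -2.807.

z = -2.807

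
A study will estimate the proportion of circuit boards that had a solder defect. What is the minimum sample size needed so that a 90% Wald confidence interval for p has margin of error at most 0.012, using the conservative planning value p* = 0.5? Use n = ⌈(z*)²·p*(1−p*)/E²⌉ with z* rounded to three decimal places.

n = 4698

For 90% confidence, z* = 1.645.
p*(1−p*) = 0.50·0.50 = 0.2500.
Required n before rounding: 2.706025 × 0.2500 / 0.012² = 4697.960.
Rounding up, n = 4698.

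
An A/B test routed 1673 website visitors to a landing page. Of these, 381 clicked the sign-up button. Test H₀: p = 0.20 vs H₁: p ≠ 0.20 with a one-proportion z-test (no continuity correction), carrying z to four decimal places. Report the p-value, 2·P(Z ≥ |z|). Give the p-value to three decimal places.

With x = 381 successes in n = 1673, p̂ = 0.22773.
Null standard error: √(0.20·0.80/1673) = √0.000095637 = 0.009779.
z = (p̂ − p₀)/SE = (381/1673 − 0.20)/0.009779 ≈ 2.8360.
From the standard normal, 2·P(Z ≥ |z|) = 0.005.

p-value = 0.005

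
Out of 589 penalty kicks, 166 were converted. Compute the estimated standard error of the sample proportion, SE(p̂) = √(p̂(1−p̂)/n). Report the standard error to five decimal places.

With x = 166 successes in n = 589, p̂ = 0.28183.
p̂(1−p̂) = 0.202402.
Dividing by n and taking the root: √0.000343637 = 0.01854.

SE = 0.01854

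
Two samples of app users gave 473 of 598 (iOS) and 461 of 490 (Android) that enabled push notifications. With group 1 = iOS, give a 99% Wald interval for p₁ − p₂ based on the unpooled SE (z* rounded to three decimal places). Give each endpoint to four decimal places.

(-0.2007, -0.0990)

p̂₁ = 473/598 = 0.79097, p̂₂ = 461/490 = 0.94082; p̂₁ − p̂₂ = -0.14985.
SE = √(0.000276482 + 0.000113635) = √0.000390117 = 0.019751.
z* = 2.576 at the 99% level. Margin of error = 0.05088.
So the interval runs from -0.2007 to -0.0990.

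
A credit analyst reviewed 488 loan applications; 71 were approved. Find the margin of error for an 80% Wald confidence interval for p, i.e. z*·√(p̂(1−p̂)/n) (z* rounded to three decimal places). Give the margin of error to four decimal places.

ME = 0.0205

With x = 71 successes in n = 488, p̂ = 0.14549.
Standard error of p̂: √(0.124324/488) = √0.000254762 = 0.015961.
z* = 1.282 at the 80% level.
Margin of error = z*·SE = 1.282 × 0.015961 = 0.0205.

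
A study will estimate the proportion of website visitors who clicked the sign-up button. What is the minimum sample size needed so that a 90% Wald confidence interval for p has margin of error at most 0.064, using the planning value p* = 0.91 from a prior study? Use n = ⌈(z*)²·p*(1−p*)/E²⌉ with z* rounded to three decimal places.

n = 55

For 90% confidence, z* = 1.645.
p*(1−p*) = 0.0819.
(z*)²·p*(1−p*)/E² = 2.706025·0.0819/0.004096 = 54.107.
⌈54.107⌉ = 55.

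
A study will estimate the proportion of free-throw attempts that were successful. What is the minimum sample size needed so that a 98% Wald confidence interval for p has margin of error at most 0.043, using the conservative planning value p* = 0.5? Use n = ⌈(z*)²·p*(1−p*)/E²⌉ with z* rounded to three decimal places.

n = 732

The 98% critical value is z* = 2.326.
p*(1−p*) = 0.50·0.50 = 0.2500.
(z*)²·p*(1−p*)/E² = 5.410276·0.2500/0.001849 = 731.514.
Rounding up, n = 732.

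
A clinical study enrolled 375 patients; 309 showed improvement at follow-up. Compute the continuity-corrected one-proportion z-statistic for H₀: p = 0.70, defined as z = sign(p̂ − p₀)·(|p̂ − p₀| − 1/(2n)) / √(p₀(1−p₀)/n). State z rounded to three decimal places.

z = 5.184

With x = 309 successes in n = 375, p̂ = 0.82400. p̂ − p₀ = 0.124000.
1/(2n) = 0.001333.
Corrected numerator: |0.124000| − 0.001333 = 0.122667.
Null standard error: √(0.70·0.30/375) = √0.000560000 = 0.023664.
z = (+)0.122667/0.023664 = 5.184.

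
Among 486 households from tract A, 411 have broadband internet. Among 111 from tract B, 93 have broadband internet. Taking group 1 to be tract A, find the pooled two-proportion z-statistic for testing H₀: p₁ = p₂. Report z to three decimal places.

Sample proportions: p̂₁ = 411/486 = 0.84568 and p̂₂ = 93/111 = 0.83784.
Pooling: p̂ = 504/597 = 0.84422.
SE = √[p̂(1−p̂)(1/n₁+1/n₂)] = √[0.84422·0.15578·(1/486+1/111)] ≈ 0.038150.
z = 0.00784/0.038150 = 0.206.

z = 0.206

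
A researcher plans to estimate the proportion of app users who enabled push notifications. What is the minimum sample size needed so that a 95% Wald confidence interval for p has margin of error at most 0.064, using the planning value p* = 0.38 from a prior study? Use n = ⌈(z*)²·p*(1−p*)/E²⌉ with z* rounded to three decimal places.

n = 221

z* = 1.960 at the 95% level.
p*(1−p*) = 0.38·0.62 = 0.2356.
(z*)²·p*(1−p*)/E² = 3.841600·0.2356/0.004096 = 220.967.
Rounding up, n = 221.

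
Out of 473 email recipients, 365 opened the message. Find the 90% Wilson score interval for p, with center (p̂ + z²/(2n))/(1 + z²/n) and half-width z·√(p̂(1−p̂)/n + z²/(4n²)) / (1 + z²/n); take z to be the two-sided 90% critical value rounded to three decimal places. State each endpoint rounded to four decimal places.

(0.7384, 0.8018)

Here p̂ = 365/473 = 0.77167 and z = 1.645 (z² = 2.706025).
Denominator 1 + z²/n = 1 + 2.706025/473 = 1.005721.
Center = (0.77167 + 0.002860)/1.005721 = 0.77012.
Radicand: p̂(1−p̂)/n + z²/(4n²) = 0.000372506 + 0.000003024 = 0.000375530.
Half-width = z·√(radicand)/denom = 1.645·0.019379/1.005721 = 0.03170.
So the interval runs from 0.7384 to 0.8018.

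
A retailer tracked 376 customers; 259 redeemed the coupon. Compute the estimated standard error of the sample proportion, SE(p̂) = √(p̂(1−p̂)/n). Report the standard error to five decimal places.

p̂ = 259/376 = 0.68883.
p̂(1−p̂) = 0.68883·0.31117 = 0.214343.
Dividing by n and taking the root: √0.000570061 = 0.02388.

SE = 0.02388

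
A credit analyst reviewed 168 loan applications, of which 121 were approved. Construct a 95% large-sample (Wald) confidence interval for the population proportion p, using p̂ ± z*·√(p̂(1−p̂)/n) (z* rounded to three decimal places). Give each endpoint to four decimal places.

(0.6524, 0.7881)

With x = 121 successes in n = 168, p̂ = 0.72024.
Standard error of p̂: √(0.201495/168) = √0.001199376 = 0.034632.
The 95% critical value is z* = 1.960.
Margin of error: 1.960 × 0.034632 = 0.06788.
Interval: 0.72024 ± 0.06788 → (0.6524, 0.7881).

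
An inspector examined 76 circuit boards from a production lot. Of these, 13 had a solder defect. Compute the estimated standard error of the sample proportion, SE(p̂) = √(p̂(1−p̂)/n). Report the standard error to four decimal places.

SE = 0.0432

p̂ = 13/76 = 0.17105.
p̂(1−p̂) = 0.141792.
Dividing by n and taking the root: √0.001865684 = 0.0432.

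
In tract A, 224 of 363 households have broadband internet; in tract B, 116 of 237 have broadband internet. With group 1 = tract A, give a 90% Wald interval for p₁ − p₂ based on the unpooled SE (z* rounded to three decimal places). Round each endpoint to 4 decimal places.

(0.0597, 0.1956)

p̂₁ = 224/363 = 0.61708, p̂₂ = 116/237 = 0.48945; p̂₁ − p̂₂ = 0.12763.
SE = √(0.000650943 + 0.001054383) = √0.001705326 = 0.041296.
For 90% confidence, z* = 1.645. Margin of error = 0.06793.
CI: 0.12763 ± 0.06793 = (0.0597, 0.1956).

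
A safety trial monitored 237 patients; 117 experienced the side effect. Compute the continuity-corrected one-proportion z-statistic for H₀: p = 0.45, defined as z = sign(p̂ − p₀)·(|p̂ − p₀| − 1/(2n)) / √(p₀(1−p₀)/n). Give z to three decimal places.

z = 1.286

The sample proportion is 117/237 = 0.49367. p̂ − p₀ = 0.043671.
1/(2n) = 0.002110.
Corrected numerator: |0.043671| − 0.002110 = 0.041561.
SE₀ = √(0.45·0.55/237) = 0.032316.
z = +0.041561/0.032316 = 1.286.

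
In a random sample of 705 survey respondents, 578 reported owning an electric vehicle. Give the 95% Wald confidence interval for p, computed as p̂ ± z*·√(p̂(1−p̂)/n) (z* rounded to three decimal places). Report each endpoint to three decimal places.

p̂ = 578/705 = 0.81986.
SE = √(p̂(1−p̂)/n) = √(0.147691/705) = 0.014474.
The 95% critical value is z* = 1.960.
Margin of error: 1.960 × 0.014474 = 0.02837.
CI: 0.81986 ± 0.02837 = (0.791, 0.848).

(0.791, 0.848)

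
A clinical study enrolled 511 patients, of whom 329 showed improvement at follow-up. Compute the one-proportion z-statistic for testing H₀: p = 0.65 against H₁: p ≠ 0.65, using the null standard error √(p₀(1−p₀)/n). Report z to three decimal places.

z = -0.292

The sample proportion is 329/511 = 0.64384.
SE₀ = √(0.65·0.35/511) = 0.021100.
z = (p̂ − p₀)/SE = (0.64384 − 0.65)/0.021100 = -0.292.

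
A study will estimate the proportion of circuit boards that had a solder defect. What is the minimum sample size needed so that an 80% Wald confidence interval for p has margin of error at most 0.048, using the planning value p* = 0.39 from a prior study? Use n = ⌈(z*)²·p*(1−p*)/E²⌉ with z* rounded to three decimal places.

For 80% confidence, z* = 1.282.
p*(1−p*) = 0.39·0.61 = 0.2379.
(z*)²·p*(1−p*)/E² = 1.643524·0.2379/0.002304 = 169.702.
⌈169.702⌉ = 170.

n = 170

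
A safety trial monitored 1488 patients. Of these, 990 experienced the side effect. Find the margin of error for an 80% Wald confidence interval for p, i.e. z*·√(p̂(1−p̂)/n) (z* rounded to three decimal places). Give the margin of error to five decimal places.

With x = 990 successes in n = 1488, p̂ = 0.66532.
Standard error of p̂: √(0.222668/1488) = √0.000149643 = 0.012233.
z* = 1.282 at the 80% level.
ME = 1.282·0.012233 = 0.01568.

ME = 0.01568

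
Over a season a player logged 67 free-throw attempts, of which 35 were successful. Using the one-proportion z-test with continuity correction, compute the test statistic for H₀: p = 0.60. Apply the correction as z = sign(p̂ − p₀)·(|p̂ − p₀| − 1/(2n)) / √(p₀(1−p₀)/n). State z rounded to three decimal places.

With x = 35 successes in n = 67, p̂ = 0.52239. p̂ − p₀ = -0.077612.
1/(2n) = 0.007463.
Corrected numerator: |-0.077612| − 0.007463 = 0.070149.
Under H₀, SE = √(p₀(1−p₀)/n) = √(0.60·0.40/67) = √0.003582090 = 0.059851.
z = −0.070149/0.059851 = -1.172.

z = -1.172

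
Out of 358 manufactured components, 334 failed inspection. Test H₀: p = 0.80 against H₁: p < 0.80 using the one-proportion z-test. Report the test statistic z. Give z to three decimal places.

The sample proportion is 334/358 = 0.93296.
SE₀ = √(0.80·0.20/358) = 0.021141.
z = (0.93296 − 0.80)/0.021141 = 0.13296/0.021141 = 6.289.

z = 6.289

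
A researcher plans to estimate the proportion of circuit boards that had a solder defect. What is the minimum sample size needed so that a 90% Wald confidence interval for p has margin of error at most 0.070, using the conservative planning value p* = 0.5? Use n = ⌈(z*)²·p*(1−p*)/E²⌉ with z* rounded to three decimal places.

n = 139

For 90% confidence, z* = 1.645.
p*(1−p*) = 0.2500.
(z*)²·p*(1−p*)/E² = 2.706025·0.2500/0.004900 = 138.062.
⌈138.062⌉ = 139.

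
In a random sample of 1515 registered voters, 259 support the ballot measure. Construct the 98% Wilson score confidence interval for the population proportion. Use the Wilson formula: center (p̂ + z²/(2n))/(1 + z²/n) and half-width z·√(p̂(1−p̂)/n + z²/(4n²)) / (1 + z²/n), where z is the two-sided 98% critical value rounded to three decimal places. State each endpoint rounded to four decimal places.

(0.1496, 0.1946)

p̂ = 259/1515 = 0.17096; z = 2.326, so z² = 5.410276.
Denominator 1 + z²/n = 1 + 5.410276/1515 = 1.003571.
Adjusted center: (0.17096 + z²/(2n))/1.003571 = 0.17213.
Radicand: p̂(1−p̂)/n + z²/(4n²) = 0.000093552 + 0.000000589 = 0.000094141.
Half-width = z·√(radicand)/denom = 2.326·0.009703/1.003571 = 0.02249.
Interval: 0.17213 ± 0.02249 → (0.1496, 0.1946).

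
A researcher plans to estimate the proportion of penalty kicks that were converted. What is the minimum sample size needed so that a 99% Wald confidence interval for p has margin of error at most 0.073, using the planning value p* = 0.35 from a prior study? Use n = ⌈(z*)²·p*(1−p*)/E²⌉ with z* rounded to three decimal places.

n = 284

The 99% critical value is z* = 2.576.
p*(1−p*) = 0.2275.
Required n before rounding: 6.635776 × 0.2275 / 0.073² = 283.287.
⌈283.287⌉ = 284.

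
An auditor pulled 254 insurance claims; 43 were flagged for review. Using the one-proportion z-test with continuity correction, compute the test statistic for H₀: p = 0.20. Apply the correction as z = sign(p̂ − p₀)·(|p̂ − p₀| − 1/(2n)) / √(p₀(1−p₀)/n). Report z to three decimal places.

z = -1.145

p̂ = 43/254 = 0.16929. p̂ − p₀ = -0.030709.
Continuity correction 1/(2n) = 1/508 = 0.001969.
Corrected numerator: |-0.030709| − 0.001969 = 0.028740.
Null standard error: √(0.20·0.80/254) = √0.000629921 = 0.025098.
z = −0.028740/0.025098 = -1.145.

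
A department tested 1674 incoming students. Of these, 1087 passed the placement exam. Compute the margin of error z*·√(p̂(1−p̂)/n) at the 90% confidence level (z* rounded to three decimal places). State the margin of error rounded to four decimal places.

With x = 1087 successes in n = 1674, p̂ = 0.64934.
SE = √(p̂(1−p̂)/n) = √(0.227697/1674) = 0.011663.
z* = 1.645 at the 90% level.
So ME = 0.0192.

ME = 0.0192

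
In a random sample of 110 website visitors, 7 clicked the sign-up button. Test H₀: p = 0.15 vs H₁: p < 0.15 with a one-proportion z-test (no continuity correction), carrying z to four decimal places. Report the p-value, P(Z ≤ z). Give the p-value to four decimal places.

p̂ = 7/110 = 0.06364.
SE₀ = √(0.15·0.85/110) = 0.034045.
Test statistic (full precision, shown to 4 dp): z = (7/110 − 0.15)/SE₀ ≈ -2.5367.
p-value = P(Z ≤ z) with z = -2.5367 → 0.0056.

p-value = 0.0056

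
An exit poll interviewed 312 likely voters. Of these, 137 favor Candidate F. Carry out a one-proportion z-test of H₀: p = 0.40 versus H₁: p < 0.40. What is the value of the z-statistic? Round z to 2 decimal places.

The sample proportion is 137/312 = 0.43910.
Null standard error: √(0.40·0.60/312) = √0.000769231 = 0.027735.
z = (0.43910 − 0.40)/0.027735 = 0.03910/0.027735 = 1.41.

z = 1.41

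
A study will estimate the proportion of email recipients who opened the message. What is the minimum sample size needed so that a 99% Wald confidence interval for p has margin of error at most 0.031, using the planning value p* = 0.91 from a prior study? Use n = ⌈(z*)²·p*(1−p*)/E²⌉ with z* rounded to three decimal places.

n = 566

For 99% confidence, z* = 2.576.
p*(1−p*) = 0.0819.
Required n before rounding: 6.635776 × 0.0819 / 0.031² = 565.526.
Rounding up, n = 566.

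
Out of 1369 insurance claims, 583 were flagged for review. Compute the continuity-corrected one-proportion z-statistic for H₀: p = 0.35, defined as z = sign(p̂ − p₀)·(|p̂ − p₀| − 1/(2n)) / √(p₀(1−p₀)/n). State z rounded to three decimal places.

z = 5.856

The sample proportion is 583/1369 = 0.42586. p̂ − p₀ = 0.075858.
Continuity correction 1/(2n) = 1/2738 = 0.000365.
Corrected numerator: |0.075858| − 0.000365 = 0.075493.
Null standard error: √(0.35·0.65/1369) = √0.000166180 = 0.012891.
z = +0.075493/0.012891 = 5.856.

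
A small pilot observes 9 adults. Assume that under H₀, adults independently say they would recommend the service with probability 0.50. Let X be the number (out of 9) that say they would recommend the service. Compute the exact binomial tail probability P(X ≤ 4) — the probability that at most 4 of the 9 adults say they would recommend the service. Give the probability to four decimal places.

P = 0.5000

X ~ Binomial(n=9, p=0.50).
P(X ≤ 4) = Σ_{j=0}^{4} C(9,j)·0.50^j·0.50^{9−j}.
= 0.001953 + 0.017578 + 0.070312 + 0.164062 + 0.246094 = 0.5000.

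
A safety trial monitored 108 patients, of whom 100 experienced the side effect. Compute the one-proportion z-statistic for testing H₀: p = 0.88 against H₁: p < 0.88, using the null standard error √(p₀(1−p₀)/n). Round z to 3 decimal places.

p̂ = 100/108 = 0.92593.
SE₀ = √(0.88·0.12/108) = 0.031269.
z = (0.92593 − 0.88)/0.031269 = 0.04593/0.031269 = 1.469.

z = 1.469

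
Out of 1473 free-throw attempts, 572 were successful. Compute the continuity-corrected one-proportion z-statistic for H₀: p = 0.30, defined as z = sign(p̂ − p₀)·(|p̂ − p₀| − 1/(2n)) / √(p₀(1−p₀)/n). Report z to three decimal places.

z = 7.369

The sample proportion is 572/1473 = 0.38832. p̂ − p₀ = 0.088323.
Continuity correction 1/(2n) = 1/2946 = 0.000339.
Corrected numerator: |0.088323| − 0.000339 = 0.087984.
SE₀ = √(0.30·0.70/1473) = 0.011940.
z = (+)0.087984/0.011940 = 7.369.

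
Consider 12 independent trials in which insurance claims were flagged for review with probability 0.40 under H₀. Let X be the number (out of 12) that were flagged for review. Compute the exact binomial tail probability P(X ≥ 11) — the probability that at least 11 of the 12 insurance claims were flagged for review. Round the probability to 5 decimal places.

P = 0.00032

X ~ Binomial(n=12, p=0.40).
P(X ≥ 11) = C(12,11)·0.40^11·0.60^1 + C(12,12)·0.40^12·0.60^0.
= 0.000302 + 0.000017 = 0.00032.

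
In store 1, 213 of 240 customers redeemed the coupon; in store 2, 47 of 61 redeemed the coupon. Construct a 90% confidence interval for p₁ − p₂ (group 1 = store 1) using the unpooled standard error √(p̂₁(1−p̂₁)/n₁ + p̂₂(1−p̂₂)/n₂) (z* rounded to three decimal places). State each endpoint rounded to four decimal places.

p̂₁ = 0.88750, p̂₂ = 0.77049, so the observed difference is 0.11701.
SE = √(0.000416016 + 0.002898921) = √0.003314937 = 0.057575.
z* = 1.645 at the 90% level. Margin = 1.645·0.057575 = 0.09471.
Interval: 0.11701 ± 0.09471 → (0.0223, 0.2117).

(0.0223, 0.2117)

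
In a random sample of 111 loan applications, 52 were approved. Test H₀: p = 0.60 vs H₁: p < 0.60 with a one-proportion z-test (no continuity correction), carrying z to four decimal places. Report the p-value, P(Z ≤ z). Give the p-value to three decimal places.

The sample proportion is 52/111 = 0.46847.
Null standard error: √(0.60·0.40/111) = √0.002162162 = 0.046499.
z = (p̂ − p₀)/SE = (52/111 − 0.60)/0.046499 ≈ -2.8287.
From the standard normal, P(Z ≤ z) = 0.002.

p-value = 0.002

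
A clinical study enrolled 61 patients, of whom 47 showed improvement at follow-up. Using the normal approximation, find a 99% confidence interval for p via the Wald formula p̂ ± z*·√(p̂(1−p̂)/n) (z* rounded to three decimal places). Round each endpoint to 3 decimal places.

(0.632, 0.909)

p̂ = 47/61 = 0.77049.
SE(p̂) = √(0.77049·0.22951/61) = 0.053842.
The 99% critical value is z* = 2.576.
Margin of error: 2.576 × 0.053842 = 0.13870.
Interval: 0.77049 ± 0.13870 → (0.632, 0.909).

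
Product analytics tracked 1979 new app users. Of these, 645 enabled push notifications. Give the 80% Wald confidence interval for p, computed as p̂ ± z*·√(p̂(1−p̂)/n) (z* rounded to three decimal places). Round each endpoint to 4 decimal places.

(0.3124, 0.3394)

The sample proportion is 645/1979 = 0.32592.
SE(p̂) = √(0.32592·0.67408/1979) = 0.010536.
The 80% critical value is z* = 1.282.
Margin = 1.282·0.010536 = 0.01351.
CI: 0.32592 ± 0.01351 = (0.3124, 0.3394).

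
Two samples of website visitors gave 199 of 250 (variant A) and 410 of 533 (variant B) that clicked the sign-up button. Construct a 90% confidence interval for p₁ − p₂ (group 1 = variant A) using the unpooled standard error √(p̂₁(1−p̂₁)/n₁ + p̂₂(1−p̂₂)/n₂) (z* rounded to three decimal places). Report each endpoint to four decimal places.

(-0.0248, 0.0783)

p̂₁ = 0.79600, p̂₂ = 0.76923, so the observed difference is 0.02677.
Unpooled SE = √(p̂₁(1−p̂₁)/n₁ + p̂₂(1−p̂₂)/n₂) = √(0.000649536 + 0.000333048) = 0.031346.
For 90% confidence, z* = 1.645. Margin of error = 0.05156.
Interval: 0.02677 ± 0.05156 → (-0.0248, 0.0783).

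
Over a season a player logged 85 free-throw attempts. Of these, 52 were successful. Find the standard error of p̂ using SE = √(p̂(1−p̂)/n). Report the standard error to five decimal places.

SE = 0.05286

With x = 52 successes in n = 85, p̂ = 0.61176.
p̂(1−p̂) = 0.61176·0.38824 = 0.237510.
Dividing by n and taking the root: √0.002794235 = 0.05286.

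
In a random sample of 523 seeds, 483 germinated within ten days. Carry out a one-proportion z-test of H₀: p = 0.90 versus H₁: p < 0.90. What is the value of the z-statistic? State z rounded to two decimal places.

The sample proportion is 483/523 = 0.92352.
Null standard error: √(0.90·0.10/523) = √0.000172084 = 0.013118.
z = (p̂ − p₀)/SE = (0.92352 − 0.90)/0.013118 = 1.79.

z = 1.79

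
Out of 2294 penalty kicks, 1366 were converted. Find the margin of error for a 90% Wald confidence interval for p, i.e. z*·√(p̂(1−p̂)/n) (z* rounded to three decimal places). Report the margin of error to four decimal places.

The sample proportion is 1366/2294 = 0.59547.
SE(p̂) = √(0.59547·0.40453/2294) = 0.010247.
For 90% confidence, z* = 1.645.
Margin of error = z*·SE = 1.645 × 0.010247 = 0.0169.

ME = 0.0169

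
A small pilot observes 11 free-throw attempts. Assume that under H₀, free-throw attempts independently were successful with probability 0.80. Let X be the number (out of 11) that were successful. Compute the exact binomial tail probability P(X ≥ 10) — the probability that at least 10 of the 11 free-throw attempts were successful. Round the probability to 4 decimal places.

X ~ Binomial(n=11, p=0.80).
P(X ≥ 10) = C(11,10)·0.80^10·0.20^1 + C(11,11)·0.80^11·0.20^0.
= 0.236223 + 0.085899 = 0.3221.

P = 0.3221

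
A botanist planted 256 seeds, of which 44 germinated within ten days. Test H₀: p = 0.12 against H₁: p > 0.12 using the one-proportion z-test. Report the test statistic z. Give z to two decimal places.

z = 2.55

The sample proportion is 44/256 = 0.17188.
SE₀ = √(0.12·0.88/256) = 0.020310.
z = (0.17188 − 0.12)/0.020310 = 0.05188/0.020310 = 2.55.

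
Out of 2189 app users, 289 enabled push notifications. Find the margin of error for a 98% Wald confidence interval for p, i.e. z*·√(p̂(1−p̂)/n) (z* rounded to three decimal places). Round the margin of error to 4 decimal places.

With x = 289 successes in n = 2189, p̂ = 0.13202.
SE(p̂) = √(0.13202·0.86798/2189) = 0.007235.
For 98% confidence, z* = 2.326.
ME = 2.326·0.007235 = 0.0168.

ME = 0.0168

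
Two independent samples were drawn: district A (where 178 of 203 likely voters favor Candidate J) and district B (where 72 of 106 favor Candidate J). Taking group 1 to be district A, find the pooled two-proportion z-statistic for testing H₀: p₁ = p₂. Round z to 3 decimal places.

p̂₁ = 178/203 = 0.87685, p̂₂ = 72/106 = 0.67925.
Pooling: p̂ = 250/309 = 0.80906.
SE = √[p̂(1−p̂)(1/n₁+1/n₂)] = √[0.80906·0.19094·(1/203+1/106)] ≈ 0.047099.
z = (p̂₁ − p̂₂)/SE = (0.87685 − 0.67925)/0.047099 = 0.19760/0.047099 = 4.195.

z = 4.195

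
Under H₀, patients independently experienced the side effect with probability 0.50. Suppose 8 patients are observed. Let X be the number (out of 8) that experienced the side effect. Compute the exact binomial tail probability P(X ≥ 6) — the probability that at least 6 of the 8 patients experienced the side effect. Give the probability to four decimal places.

X ~ Binomial(n=8, p=0.50).
P(X ≥ 6) = C(8,6)·0.50^6·0.50^2 + C(8,7)·0.50^7·0.50^1 + C(8,8)·0.50^8·0.50^0.
= 0.109375 + 0.031250 + 0.003906 = 0.1445.

P = 0.1445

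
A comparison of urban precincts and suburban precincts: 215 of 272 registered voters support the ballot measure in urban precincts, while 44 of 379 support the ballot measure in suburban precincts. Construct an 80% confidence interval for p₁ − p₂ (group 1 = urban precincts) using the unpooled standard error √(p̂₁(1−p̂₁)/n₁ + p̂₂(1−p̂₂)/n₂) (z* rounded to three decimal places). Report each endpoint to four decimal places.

(0.6363, 0.7124)

p̂₁ = 0.79044, p̂₂ = 0.11609, so the observed difference is 0.67435.
Unpooled SE = √(p̂₁(1−p̂₁)/n₁ + p̂₂(1−p̂₂)/n₂) = √(0.000608985 + 0.000270757) = 0.029660.
For 80% confidence, z* = 1.282. Margin of error = 0.03802.
So the interval runs from 0.6363 to 0.7124.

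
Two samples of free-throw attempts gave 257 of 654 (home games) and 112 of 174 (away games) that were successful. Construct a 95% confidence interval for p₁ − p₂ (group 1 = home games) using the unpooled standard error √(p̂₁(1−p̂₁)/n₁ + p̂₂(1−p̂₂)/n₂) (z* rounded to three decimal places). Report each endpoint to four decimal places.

(-0.3311, -0.1703)

p̂₁ = 257/654 = 0.39297, p̂₂ = 112/174 = 0.64368; p̂₁ − p̂₂ = -0.25071.
SE = √(0.000364746 + 0.001318141) = √0.001682887 = 0.041023.
z* = 1.960 at the 95% level. Margin of error = 0.08041.
Interval: -0.25071 ± 0.08041 → (-0.3311, -0.1703).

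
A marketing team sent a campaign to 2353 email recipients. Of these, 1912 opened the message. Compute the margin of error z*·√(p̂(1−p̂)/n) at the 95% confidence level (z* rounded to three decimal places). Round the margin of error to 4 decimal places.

Sample proportion p̂ = 1912/2353 = 0.81258.
SE = √(p̂(1−p̂)/n) = √(0.152294/2353) = 0.008045.
For 95% confidence, z* = 1.960.
Margin of error = z*·SE = 1.960 × 0.008045 = 0.0158.

ME = 0.0158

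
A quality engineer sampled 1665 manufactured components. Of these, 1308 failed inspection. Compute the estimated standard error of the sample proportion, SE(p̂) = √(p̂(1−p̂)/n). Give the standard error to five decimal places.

Sample proportion p̂ = 1308/1665 = 0.78559.
p̂(1−p̂) = 0.168438.
SE = √(0.168438/1665) = √0.000101164 = 0.01006.

SE = 0.01006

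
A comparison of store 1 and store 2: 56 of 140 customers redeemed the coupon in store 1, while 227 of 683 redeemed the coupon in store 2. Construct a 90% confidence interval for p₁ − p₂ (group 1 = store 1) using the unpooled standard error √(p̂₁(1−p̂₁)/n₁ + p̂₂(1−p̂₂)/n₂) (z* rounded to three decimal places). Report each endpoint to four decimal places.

(-0.0066, 0.1419)

p̂₁ = 56/140 = 0.40000, p̂₂ = 227/683 = 0.33236; p̂₁ − p̂₂ = 0.06764.
Unpooled SE = √(p̂₁(1−p̂₁)/n₁ + p̂₂(1−p̂₂)/n₂) = √(0.001714286 + 0.000324884) = 0.045157.
For 90% confidence, z* = 1.645. Margin of error = 0.07428.
Interval: 0.06764 ± 0.07428 → (-0.0066, 0.1419).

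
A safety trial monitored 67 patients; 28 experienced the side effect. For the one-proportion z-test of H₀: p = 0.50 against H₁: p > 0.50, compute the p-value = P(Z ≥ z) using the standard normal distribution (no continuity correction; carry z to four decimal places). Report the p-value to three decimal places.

p-value = 0.911

The sample proportion is 28/67 = 0.41791.
Null standard error: √(0.50·0.50/67) = √0.003731343 = 0.061085.
Test statistic (full precision, shown to 4 dp): z = (28/67 − 0.50)/SE₀ ≈ -1.3439.
p-value = P(Z ≥ z) with z = -1.3439 → 0.911.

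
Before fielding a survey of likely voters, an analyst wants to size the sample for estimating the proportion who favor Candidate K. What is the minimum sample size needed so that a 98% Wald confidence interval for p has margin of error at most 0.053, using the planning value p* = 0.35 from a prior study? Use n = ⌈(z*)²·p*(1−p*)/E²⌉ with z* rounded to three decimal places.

n = 439

For 98% confidence, z* = 2.326.
p*(1−p*) = 0.35·0.65 = 0.2275.
(z*)²·p*(1−p*)/E² = 5.410276·0.2275/0.002809 = 438.177.
⌈438.177⌉ = 439.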